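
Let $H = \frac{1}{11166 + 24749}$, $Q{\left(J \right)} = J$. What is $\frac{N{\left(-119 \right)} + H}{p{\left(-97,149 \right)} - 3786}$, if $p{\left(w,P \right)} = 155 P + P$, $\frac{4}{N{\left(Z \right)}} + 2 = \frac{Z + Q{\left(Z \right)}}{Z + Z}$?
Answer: $- \frac{143659}{698834070} \approx -0.00020557$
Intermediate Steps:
$H = \frac{1}{35915} \approx 2.7844 \cdot 10^{-5}$
$N{\left(Z \right)} = -4$ ($N{\left(Z \right)} = \frac{4}{-2 + \frac{Z + Z}{Z + Z}} = \frac{4}{-2 + \frac{2 Z}{2 Z}} = \frac{4}{-2 + 2 Z \frac{1}{2 Z}} = \frac{4}{-2 + 1} = \frac{4}{-1} = 4 \left(-1\right) = -4$)
$p{\left(w,P \right)} = 156 P$
$\frac{N{\left(-119 \right)} + H}{p{\left(-97,149 \right)} - 3786} = \frac{-4 + \frac{1}{35915}}{156 \cdot 149 - 3786} = - \frac{143659}{35915 \left(23244 - 3786\right)} = - \frac{143659}{35915 \cdot 19458} = \left(- \frac{143659}{35915}\right) \frac{1}{19458} = - \frac{143659}{698834070}$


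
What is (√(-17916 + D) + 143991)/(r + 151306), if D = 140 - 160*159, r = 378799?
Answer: 143991/530105 + 4*I*√2701/530105 ≈ 0.27163 + 0.00039216*I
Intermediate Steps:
D = -25300 (D = 140 - 25440 = -25300)
(√(-17916 + D) + 143991)/(r + 151306) = (√(-17916 - 25300) + 143991)/(378799 + 151306) = (√(-43216) + 143991)/530105 = (4*I*√2701 + 143991)*(1/530105) = (143991 + 4*I*√2701)*(1/530105) = 143991/530105 + 4*I*√2701/530105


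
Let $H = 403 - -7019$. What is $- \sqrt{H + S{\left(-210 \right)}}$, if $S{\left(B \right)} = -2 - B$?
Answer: $- \sqrt{7630} \approx -87.35$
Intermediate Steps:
$H = 7422$ ($H = 403 + 7019 = 7422$)
$- \sqrt{H + S{\left(-210 \right)}} = - \sqrt{7422 - -208} = - \sqrt{7422 + \left(-2 + 210\right)} = - \sqrt{7422 + 208} = - \sqrt{7630}$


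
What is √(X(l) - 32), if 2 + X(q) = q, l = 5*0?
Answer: I*√34 ≈ 5.8309*I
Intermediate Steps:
l = 0
X(q) = -2 + q
√(X(l) - 32) = √((-2 + 0) - 32) = √(-2 - 32) = √(-34) = I*√34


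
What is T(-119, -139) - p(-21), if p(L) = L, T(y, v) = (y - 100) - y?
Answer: -79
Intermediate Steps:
T(y, v) = -100 (T(y, v) = (-100 + y) - y = -100)
T(-119, -139) - p(-21) = -100 - 1*(-21) = -100 + 21 = -79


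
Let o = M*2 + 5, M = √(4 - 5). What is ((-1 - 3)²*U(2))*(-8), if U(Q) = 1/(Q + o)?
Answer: -896/53 + 256*I/53 ≈ -16.906 + 4.8302*I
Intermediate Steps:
M = I (M = √(-1) = I ≈ 1.0*I)
o = 5 + 2*I (o = I*2 + 5 = 2*I + 5 = 5 + 2*I ≈ 5.0 + 2.0*I)
U(Q) = 1/(5 + Q + 2*I) (U(Q) = 1/(Q + (5 + 2*I)) = 1/(5 + Q + 2*I))
((-1 - 3)²*U(2))*(-8) = ((-1 - 3)²/(5 + 2 + 2*I))*(-8) = ((-4)²/(7 + 2*I))*(-8) = (16*((7 - 2*I)/53))*(-8) = (16*(7 - 2*I)/53)*(-8) = -128*(7 - 2*I)/53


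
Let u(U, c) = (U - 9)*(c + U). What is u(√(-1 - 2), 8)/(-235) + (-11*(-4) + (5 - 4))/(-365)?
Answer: 672/3431 + I*√3/235 ≈ 0.19586 + 0.0073704*I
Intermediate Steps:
u(U, c) = (-9 + U)*(U + c)
u(√(-1 - 2), 8)/(-235) + (-11*(-4) + (5 - 4))/(-365) = ((√(-1 - 2))² - 9*√(-1 - 2) - 9*8 + √(-1 - 2)*8)/(-235) + (-11*(-4) + (5 - 4))/(-365) = ((√(-3))² - 9*I*√3 - 72 + √(-3)*8)*(-1/235) + (44 + 1)*(-1/365) = ((I*√3)² - 9*I*√3 - 72 + (I*√3)*8)*(-1/235) + 45*(-1/365) = (-3 - 9*I*√3 - 72 + 8*I*√3)*(-1/235) - 9/73 = (-75 - I*√3)*(-1/235) - 9/73 = (15/47 + I*√3/235) - 9/73 = 672/3431 + I*√3/235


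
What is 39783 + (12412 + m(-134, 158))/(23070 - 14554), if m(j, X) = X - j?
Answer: 84701183/2129 ≈ 39785.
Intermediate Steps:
39783 + (12412 + m(-134, 158))/(23070 - 14554) = 39783 + (12412 + (158 - 1*(-134)))/(23070 - 14554) = 39783 + (12412 + (158 + 134))/8516 = 39783 + (12412 + 292)*(1/8516) = 39783 + 12704*(1/8516) = 39783 + 3176/2129 = 84701183/2129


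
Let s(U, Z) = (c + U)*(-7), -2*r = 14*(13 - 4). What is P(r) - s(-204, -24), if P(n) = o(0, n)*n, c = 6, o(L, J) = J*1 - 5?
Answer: 2898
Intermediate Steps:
o(L, J) = -5 + J (o(L, J) = J - 5 = -5 + J)
r = -63 (r = -7*(13 - 4) = -7*9 = -1/2*126 = -63)
P(n) = n*(-5 + n) (P(n) = (-5 + n)*n = n*(-5 + n))
s(U, Z) = -42 - 7*U (s(U, Z) = (6 + U)*(-7) = -42 - 7*U)
P(r) - s(-204, -24) = -63*(-5 - 63) - (-42 - 7*(-204)) = -63*(-68) - (-42 + 1428) = 4284 - 1*1386 = 4284 - 1386 = 2898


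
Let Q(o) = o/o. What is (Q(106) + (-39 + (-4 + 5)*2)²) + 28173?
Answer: 29543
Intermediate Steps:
Q(o) = 1
(Q(106) + (-39 + (-4 + 5)*2)²) + 28173 = (1 + (-39 + (-4 + 5)*2)²) + 28173 = (1 + (-39 + 1*2)²) + 28173 = (1 + (-39 + 2)²) + 28173 = (1 + (-37)²) + 28173 = (1 + 1369) + 28173 = 1370 + 28173 = 29543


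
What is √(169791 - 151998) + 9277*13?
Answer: 120601 + 3*√1977 ≈ 1.2073e+5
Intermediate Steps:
√(169791 - 151998) + 9277*13 = √17793 + 120601 = 3*√1977 + 120601 = 120601 + 3*√1977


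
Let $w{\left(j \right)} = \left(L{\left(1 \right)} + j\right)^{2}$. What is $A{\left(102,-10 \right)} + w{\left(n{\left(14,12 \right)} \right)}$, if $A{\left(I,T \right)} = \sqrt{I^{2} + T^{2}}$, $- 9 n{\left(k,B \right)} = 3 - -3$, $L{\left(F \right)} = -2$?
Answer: $\frac{64}{9} + 2 \sqrt{2626} \approx 109.6$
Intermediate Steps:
$n{\left(k,B \right)} = - \frac{2}{3}$ ($n{\left(k,B \right)} = - \frac{3 - -3}{9} = - \frac{3 + 3}{9} = \left(- \frac{1}{9}\right) 6 = - \frac{2}{3}$)
$w{\left(j \right)} = \left(-2 + j\right)^{2}$
$A{\left(102,-10 \right)} + w{\left(n{\left(14,12 \right)} \right)} = \sqrt{102^{2} + \left(-10\right)^{2}} + \left(-2 - \frac{2}{3}\right)^{2} = \sqrt{10404 + 100} + \left(- \frac{8}{3}\right)^{2} = \sqrt{10504} + \frac{64}{9} = 2 \sqrt{2626} + \frac{64}{9} = \frac{64}{9} + 2 \sqrt{2626}$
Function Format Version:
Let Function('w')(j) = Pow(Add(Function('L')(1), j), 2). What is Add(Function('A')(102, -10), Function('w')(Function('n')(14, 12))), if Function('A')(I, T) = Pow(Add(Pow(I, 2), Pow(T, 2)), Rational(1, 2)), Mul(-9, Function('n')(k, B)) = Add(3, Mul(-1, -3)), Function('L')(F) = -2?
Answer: Add(Rational(64, 9), Mul(2, Pow(2626, Rational(1, 2)))) ≈ 109.60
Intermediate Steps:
Function('n')(k, B) = Rational(-2, 3) (Function('n')(k, B) = Mul(Rational(-1, 9), Add(3, Mul(-1, -3))) = Mul(Rational(-1, 9), Add(3, 3)) = Mul(Rational(-1, 9), 6) = Rational(-2, 3))
Function('w')(j) = Pow(Add(-2, j), 2)
Add(Function('A')(102, -10), Function('w')(Function('n')(14, 12))) = Add(Pow(Add(Pow(102, 2), Pow(-10, 2)), Rational(1, 2)), Pow(Add(-2, Rational(-2, 3)), 2)) = Add(Pow(Add(10404, 100), Rational(1, 2)), Pow(Rational(-8, 3), 2)) = Add(Pow(10504, Rational(1, 2)), Rational(64, 9)) = Add(Mul(2, Pow(2626, Rational(1, 2))), Rational(64, 9)) = Add(Rational(64, 9), Mul(2, Pow(2626, Rational(1, 2))))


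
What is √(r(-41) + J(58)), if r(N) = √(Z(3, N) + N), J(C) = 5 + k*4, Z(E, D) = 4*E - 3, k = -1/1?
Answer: √(1 + 4*I*√2) ≈ 1.8364 + 1.5402*I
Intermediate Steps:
k = -1 (k = -1*1 = -1)
Z(E, D) = -3 + 4*E
J(C) = 1 (J(C) = 5 - 1*4 = 5 - 4 = 1)
r(N) = √(9 + N) (r(N) = √((-3 + 4*3) + N) = √((-3 + 12) + N) = √(9 + N))
√(r(-41) + J(58)) = √(√(9 - 41) + 1) = √(√(-32) + 1) = √(4*I*√2 + 1) = √(1 + 4*I*√2)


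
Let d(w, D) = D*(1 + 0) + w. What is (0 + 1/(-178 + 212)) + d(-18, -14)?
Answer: -1087/34 ≈ -31.971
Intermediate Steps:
d(w, D) = D + w (d(w, D) = D*1 + w = D + w)
(0 + 1/(-178 + 212)) + d(-18, -14) = (0 + 1/(-178 + 212)) + (-14 - 18) = (0 + 1/34) - 32 = 1/34 - 32 = -1087/34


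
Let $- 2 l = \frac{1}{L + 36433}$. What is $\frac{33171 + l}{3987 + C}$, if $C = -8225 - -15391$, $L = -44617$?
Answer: $\frac{542942929}{182552304} \approx 2.9742$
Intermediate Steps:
$l = \frac{1}{16368}$ ($l = - \frac{1}{2 \left(-44617 + 36433\right)} = - \frac{1}{2 \left(-8184\right)} = \left(- \frac{1}{2}\right) \left(- \frac{1}{8184}\right) = \frac{1}{16368} \approx 6.1095 \cdot 10^{-5}$)
$C = 7166$ ($C = -8225 + 15391 = 7166$)
$\frac{33171 + l}{3987 + C} = \frac{33171 + \frac{1}{16368}}{3987 + 7166} = \frac{542942929}{16368 \cdot 11153} = \frac{542942929}{16368} \cdot \frac{1}{11153} = \frac{542942929}{182552304}$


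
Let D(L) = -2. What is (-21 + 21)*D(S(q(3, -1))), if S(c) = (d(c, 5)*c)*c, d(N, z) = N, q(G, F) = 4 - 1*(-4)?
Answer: 0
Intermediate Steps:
q(G, F) = 8 (q(G, F) = 4 + 4 = 8)
S(c) = c³ (S(c) = (c*c)*c = c²*c = c³)
(-21 + 21)*D(S(q(3, -1))) = (-21 + 21)*(-2) = 0*(-2) = 0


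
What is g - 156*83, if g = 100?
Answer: -12848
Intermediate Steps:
g - 156*83 = 100 - 156*83 = 100 - 12948 = -12848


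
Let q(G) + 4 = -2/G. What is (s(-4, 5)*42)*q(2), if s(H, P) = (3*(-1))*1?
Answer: 630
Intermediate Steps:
s(H, P) = -3 (s(H, P) = -3*1 = -3)
q(G) = -4 - 2/G
(s(-4, 5)*42)*q(2) = (-3*42)*(-4 - 2/2) = -126*(-4 - 2*½) = -126*(-4 - 1) = -126*(-5) = 630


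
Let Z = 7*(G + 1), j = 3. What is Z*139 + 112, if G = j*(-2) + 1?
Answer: -3780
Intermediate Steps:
G = -5 (G = 3*(-2) + 1 = -6 + 1 = -5)
Z = -28 (Z = 7*(-5 + 1) = 7*(-4) = -28)
Z*139 + 112 = -28*139 + 112 = -3892 + 112 = -3780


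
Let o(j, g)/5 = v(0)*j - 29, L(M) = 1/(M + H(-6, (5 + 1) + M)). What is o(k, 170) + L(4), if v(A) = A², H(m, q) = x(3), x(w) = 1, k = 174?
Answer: -724/5 ≈ -144.80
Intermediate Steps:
H(m, q) = 1
L(M) = 1/(1 + M) (L(M) = 1/(M + 1) = 1/(1 + M))
o(j, g) = -145 (o(j, g) = 5*(0²*j - 29) = 5*(0*j - 29) = 5*(0 - 29) = 5*(-29) = -145)
o(k, 170) + L(4) = -145 + 1/(1 + 4) = -145 + 1/5 = -145 + ⅕ = -724/5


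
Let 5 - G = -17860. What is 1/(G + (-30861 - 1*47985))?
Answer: -1/60981 ≈ -1.6399e-5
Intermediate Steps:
G = 17865 (G = 5 - 1*(-17860) = 5 + 17860 = 17865)
1/(G + (-30861 - 1*47985)) = 1/(17865 + (-30861 - 1*47985)) = 1/(17865 + (-30861 - 47985)) = 1/(17865 - 78846) = 1/(-60981) = -1/60981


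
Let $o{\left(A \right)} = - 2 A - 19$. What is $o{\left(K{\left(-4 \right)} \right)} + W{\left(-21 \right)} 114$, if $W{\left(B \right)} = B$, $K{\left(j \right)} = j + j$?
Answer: $-2397$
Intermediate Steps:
$K{\left(j \right)} = 2 j$
$o{\left(A \right)} = -19 - 2 A$
$o{\left(K{\left(-4 \right)} \right)} + W{\left(-21 \right)} 114 = \left(-19 - 2 \cdot 2 \left(-4\right)\right) - 2394 = \left(-19 - -16\right) - 2394 = \left(-19 + 16\right) - 2394 = -3 - 2394 = -2397$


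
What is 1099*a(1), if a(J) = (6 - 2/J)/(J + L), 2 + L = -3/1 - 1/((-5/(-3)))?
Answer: -21980/23 ≈ -955.65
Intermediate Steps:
L = -28/5 (L = -2 + (-3/1 - 1/((-5/(-3)))) = -2 + (-3*1 - 1/((-5*(-⅓)))) = -2 + (-3 - 1/5/3) = -2 + (-3 - 1*⅗) = -2 + (-3 - ⅗) = -2 - 18/5 = -28/5 ≈ -5.6000)
a(J) = (6 - 2/J)/(-28/5 + J) (a(J) = (6 - 2/J)/(J - 28/5) = (6 - 2/J)/(-28/5 + J))
1099*a(1) = 1099*(10*(-1 + 3*1)/(1*(-28 + 5*1))) = 1099*(10*1*(-1 + 3)/(-28 + 5)) = 1099*(10*1*2/(-23)) = 1099*(10*1*(-1/23)*2) = 1099*(-20/23) = -21980/23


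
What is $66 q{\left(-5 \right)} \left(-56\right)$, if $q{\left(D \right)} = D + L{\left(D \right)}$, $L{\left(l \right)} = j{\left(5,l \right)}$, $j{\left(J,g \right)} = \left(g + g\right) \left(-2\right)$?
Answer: $-55440$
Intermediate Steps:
$j{\left(J,g \right)} = - 4 g$ ($j{\left(J,g \right)} = 2 g \left(-2\right) = - 4 g$)
$L{\left(l \right)} = - 4 l$
$q{\left(D \right)} = - 3 D$ ($q{\left(D \right)} = D - 4 D = - 3 D$)
$66 q{\left(-5 \right)} \left(-56\right) = 66 \left(\left(-3\right) \left(-5\right)\right) \left(-56\right) = 66 \cdot 15 \left(-56\right) = 990 \left(-56\right) = -55440$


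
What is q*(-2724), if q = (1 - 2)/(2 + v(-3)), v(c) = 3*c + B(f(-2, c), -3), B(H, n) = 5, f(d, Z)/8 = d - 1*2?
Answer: -1362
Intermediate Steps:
f(d, Z) = -16 + 8*d (f(d, Z) = 8*(d - 1*2) = 8*(d - 2) = 8*(-2 + d) = -16 + 8*d)
v(c) = 5 + 3*c (v(c) = 3*c + 5 = 5 + 3*c)
q = ½ (q = (1 - 2)/(2 + (5 + 3*(-3))) = -1/(2 + (5 - 9)) = -1/(2 - 4) = -1/(-2) = -1*(-½) = ½ ≈ 0.50000)
q*(-2724) = (½)*(-2724) = -1362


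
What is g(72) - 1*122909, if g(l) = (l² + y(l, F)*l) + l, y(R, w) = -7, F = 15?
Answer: -118157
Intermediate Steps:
g(l) = l² - 6*l (g(l) = (l² - 7*l) + l = l² - 6*l)
g(72) - 1*122909 = 72*(-6 + 72) - 1*122909 = 72*66 - 122909 = 4752 - 122909 = -118157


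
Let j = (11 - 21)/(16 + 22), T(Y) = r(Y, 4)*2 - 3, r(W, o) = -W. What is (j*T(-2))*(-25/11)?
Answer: 125/209 ≈ 0.59809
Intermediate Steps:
T(Y) = -3 - 2*Y (T(Y) = -Y*2 - 3 = -2*Y - 3 = -3 - 2*Y)
j = -5/19 (j = -10/38 = -10*1/38 = -5/19 ≈ -0.26316)
(j*T(-2))*(-25/11) = (-5*(-3 - 2*(-2))/19)*(-25/11) = (-5*(-3 + 4)/19)*(-25*1/11) = -5/19*1*(-25/11) = -5/19*(-25/11) = 125/209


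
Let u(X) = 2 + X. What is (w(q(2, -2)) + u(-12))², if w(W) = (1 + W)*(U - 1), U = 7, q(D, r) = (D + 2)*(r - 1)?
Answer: 5776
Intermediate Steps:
q(D, r) = (-1 + r)*(2 + D) (q(D, r) = (2 + D)*(-1 + r) = (-1 + r)*(2 + D))
w(W) = 6 + 6*W (w(W) = (1 + W)*(7 - 1) = (1 + W)*6 = 6 + 6*W)
(w(q(2, -2)) + u(-12))² = ((6 + 6*(-2 - 1*2 + 2*(-2) + 2*(-2))) + (2 - 12))² = ((6 + 6*(-2 - 2 - 4 - 4)) - 10)² = ((6 + 6*(-12)) - 10)² = ((6 - 72) - 10)² = (-66 - 10)² = (-76)² = 5776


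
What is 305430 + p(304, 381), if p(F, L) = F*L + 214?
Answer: 421468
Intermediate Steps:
p(F, L) = 214 + F*L
305430 + p(304, 381) = 305430 + (214 + 304*381) = 305430 + (214 + 115824) = 305430 + 116038 = 421468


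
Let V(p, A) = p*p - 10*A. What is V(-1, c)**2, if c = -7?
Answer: 5041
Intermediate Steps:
V(p, A) = p**2 - 10*A
V(-1, c)**2 = ((-1)**2 - 10*(-7))**2 = (1 + 70)**2 = 71**2 = 5041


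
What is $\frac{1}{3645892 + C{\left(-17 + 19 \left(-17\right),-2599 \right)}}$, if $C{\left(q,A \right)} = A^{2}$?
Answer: $\frac{1}{10400693} \approx 9.6147 \cdot 10^{-8}$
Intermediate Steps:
$\frac{1}{3645892 + C{\left(-17 + 19 \left(-17\right),-2599 \right)}} = \frac{1}{3645892 + \left(-2599\right)^{2}} = \frac{1}{3645892 + 6754801} = \frac{1}{10400693}$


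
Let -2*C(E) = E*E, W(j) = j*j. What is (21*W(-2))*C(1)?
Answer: -42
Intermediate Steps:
W(j) = j²
C(E) = -E²/2 (C(E) = -E*E/2 = -E²/2)
(21*W(-2))*C(1) = (21*(-2)²)*(-½*1²) = (21*4)*(-½*1) = 84*(-½) = -42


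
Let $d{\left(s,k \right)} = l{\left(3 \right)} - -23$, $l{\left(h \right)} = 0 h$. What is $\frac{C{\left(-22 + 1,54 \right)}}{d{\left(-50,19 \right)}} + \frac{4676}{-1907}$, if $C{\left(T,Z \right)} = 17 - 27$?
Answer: $- \frac{126618}{43861} \approx -2.8868$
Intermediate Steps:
$l{\left(h \right)} = 0$
$d{\left(s,k \right)} = 23$ ($d{\left(s,k \right)} = 0 - -23 = 0 + 23 = 23$)
$C{\left(T,Z \right)} = -10$
$\frac{C{\left(-22 + 1,54 \right)}}{d{\left(-50,19 \right)}} + \frac{4676}{-1907} = - \frac{10}{23} + \frac{4676}{-1907} = \left(-10\right) \frac{1}{23} + 4676 \left(- \frac{1}{1907}\right) = - \frac{10}{23} - \frac{4676}{1907} = - \frac{126618}{43861}$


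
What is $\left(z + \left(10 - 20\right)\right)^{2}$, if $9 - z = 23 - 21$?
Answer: $9$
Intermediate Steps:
$z = 7$ ($z = 9 - \left(23 - 21\right) = 9 - 2 = 7$)
$\left(z + \left(10 - 20\right)\right)^{2} = \left(7 + \left(10 - 20\right)\right)^{2} = \left(7 - 10\right)^{2} = \left(-3\right)^{2} = 9$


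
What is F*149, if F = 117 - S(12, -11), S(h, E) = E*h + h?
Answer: 35313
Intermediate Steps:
S(h, E) = h + E*h
F = 237 (F = 117 - 12*(1 - 11) = 117 - 12*(-10) = 117 - 1*(-120) = 117 + 120 = 237)
F*149 = 237*149 = 35313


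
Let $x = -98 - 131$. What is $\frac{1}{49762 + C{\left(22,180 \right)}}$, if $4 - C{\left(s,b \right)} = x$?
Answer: $\frac{1}{49995} \approx 2.0002 \cdot 10^{-5}$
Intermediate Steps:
$x = -229$
$C{\left(s,b \right)} = 233$ ($C{\left(s,b \right)} = 4 - -229 = 4 + 229 = 233$)
$\frac{1}{49762 + C{\left(22,180 \right)}} = \frac{1}{49762 + 233} = \frac{1}{49995}$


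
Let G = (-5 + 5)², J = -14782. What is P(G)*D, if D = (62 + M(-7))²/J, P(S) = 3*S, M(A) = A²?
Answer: 0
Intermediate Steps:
G = 0 (G = 0² = 0)
D = -12321/14782 (D = (62 + (-7)²)²/(-14782) = (62 + 49)²*(-1/14782) = 111²*(-1/14782) = 12321*(-1/14782) = -12321/14782 ≈ -0.83351)
P(G)*D = (3*0)*(-12321/14782) = 0*(-12321/14782) = 0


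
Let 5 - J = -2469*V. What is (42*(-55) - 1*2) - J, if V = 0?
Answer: -2317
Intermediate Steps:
J = 5 (J = 5 - (-2469)*0 = 5 - 1*0 = 5 + 0 = 5)
(42*(-55) - 1*2) - J = (42*(-55) - 1*2) - 1*5 = (-2310 - 2) - 5 = -2312 - 5 = -2317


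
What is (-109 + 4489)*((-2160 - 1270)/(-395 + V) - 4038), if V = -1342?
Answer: -10235440960/579 ≈ -1.7678e+7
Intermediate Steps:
(-109 + 4489)*((-2160 - 1270)/(-395 + V) - 4038) = (-109 + 4489)*((-2160 - 1270)/(-395 - 1342) - 4038) = 4380*(-3430/(-1737) - 4038) = 4380*(-3430*(-1/1737) - 4038) = 4380*(3430/1737 - 4038) = 4380*(-7010576/1737) = -10235440960/579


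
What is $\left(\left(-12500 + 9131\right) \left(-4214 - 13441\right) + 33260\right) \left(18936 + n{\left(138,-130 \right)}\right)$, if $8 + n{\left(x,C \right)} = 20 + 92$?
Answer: $1133126663200$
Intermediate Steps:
$n{\left(x,C \right)} = 104$ ($n{\left(x,C \right)} = -8 + \left(20 + 92\right) = -8 + 112 = 104$)
$\left(\left(-12500 + 9131\right) \left(-4214 - 13441\right) + 33260\right) \left(18936 + n{\left(138,-130 \right)}\right) = \left(\left(-12500 + 9131\right) \left(-4214 - 13441\right) + 33260\right) \left(18936 + 104\right) = \left(\left(-3369\right) \left(-17655\right) + 33260\right) 19040 = \left(59479695 + 33260\right) 19040 = 59512955 \cdot 19040 = 1133126663200$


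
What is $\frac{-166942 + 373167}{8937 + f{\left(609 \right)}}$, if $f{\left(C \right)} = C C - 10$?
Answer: $\frac{206225}{379808} \approx 0.54297$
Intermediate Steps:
$f{\left(C \right)} = -10 + C^{2}$ ($f{\left(C \right)} = C^{2} - 10 = -10 + C^{2}$)
$\frac{-166942 + 373167}{8937 + f{\left(609 \right)}} = \frac{-166942 + 373167}{8937 - \left(10 - 609^{2}\right)} = \frac{206225}{8937 + \left(-10 + 370881\right)} = \frac{206225}{8937 + 370871} = \frac{206225}{379808}$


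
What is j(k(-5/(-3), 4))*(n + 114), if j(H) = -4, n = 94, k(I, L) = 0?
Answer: -832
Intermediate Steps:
j(k(-5/(-3), 4))*(n + 114) = -4*(94 + 114) = -4*208 = -832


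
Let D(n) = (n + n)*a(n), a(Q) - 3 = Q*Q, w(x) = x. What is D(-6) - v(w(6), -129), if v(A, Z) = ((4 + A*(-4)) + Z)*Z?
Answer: -19689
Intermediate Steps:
a(Q) = 3 + Q**2 (a(Q) = 3 + Q*Q = 3 + Q**2)
v(A, Z) = Z*(4 + Z - 4*A) (v(A, Z) = ((4 - 4*A) + Z)*Z = (4 + Z - 4*A)*Z = Z*(4 + Z - 4*A))
D(n) = 2*n*(3 + n**2) (D(n) = (n + n)*(3 + n**2) = (2*n)*(3 + n**2) = 2*n*(3 + n**2))
D(-6) - v(w(6), -129) = 2*(-6)*(3 + (-6)**2) - (-129)*(4 - 129 - 4*6) = 2*(-6)*(3 + 36) - (-129)*(4 - 129 - 24) = 2*(-6)*39 - (-129)*(-149) = -468 - 1*19221 = -468 - 19221 = -19689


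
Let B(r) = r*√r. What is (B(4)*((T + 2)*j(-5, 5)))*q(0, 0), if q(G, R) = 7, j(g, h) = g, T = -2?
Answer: 0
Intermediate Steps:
B(r) = r^(3/2)
(B(4)*((T + 2)*j(-5, 5)))*q(0, 0) = (4^(3/2)*((-2 + 2)*(-5)))*7 = (8*(0*(-5)))*7 = (8*0)*7 = 0*7 = 0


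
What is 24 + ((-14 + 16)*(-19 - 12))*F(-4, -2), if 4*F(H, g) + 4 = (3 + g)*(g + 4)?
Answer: 55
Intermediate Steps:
F(H, g) = -1 + (3 + g)*(4 + g)/4 (F(H, g) = -1 + ((3 + g)*(g + 4))/4 = -1 + ((3 + g)*(4 + g))/4 = -1 + (3 + g)*(4 + g)/4)
24 + ((-14 + 16)*(-19 - 12))*F(-4, -2) = 24 + ((-14 + 16)*(-19 - 12))*(2 + (¼)*(-2)² + (7/4)*(-2)) = 24 + (2*(-31))*(2 + (¼)*4 - 7/2) = 24 - 62*(2 + 1 - 7/2) = 24 - 62*(-½) = 24 + 31 = 55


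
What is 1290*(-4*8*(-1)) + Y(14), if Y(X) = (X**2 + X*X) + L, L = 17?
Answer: 41689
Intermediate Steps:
Y(X) = 17 + 2*X**2 (Y(X) = (X**2 + X*X) + 17 = (X**2 + X**2) + 17 = 2*X**2 + 17 = 17 + 2*X**2)
1290*(-4*8*(-1)) + Y(14) = 1290*(-4*8*(-1)) + (17 + 2*14**2) = 1290*(-32*(-1)) + (17 + 2*196) = 1290*32 + (17 + 392) = 41280 + 409 = 41689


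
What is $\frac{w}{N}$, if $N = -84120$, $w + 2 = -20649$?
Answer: $\frac{20651}{84120} \approx 0.24549$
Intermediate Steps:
$w = -20651$ ($w = -2 - 20649 = -20651$)
$\frac{w}{N} = - \frac{20651}{-84120} = \left(-20651\right) \left(- \frac{1}{84120}\right) = \frac{20651}{84120}$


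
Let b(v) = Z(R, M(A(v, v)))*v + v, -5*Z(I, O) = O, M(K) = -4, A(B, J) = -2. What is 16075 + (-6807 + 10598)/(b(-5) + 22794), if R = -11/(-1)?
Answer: 366272666/22785 ≈ 16075.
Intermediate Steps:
R = 11 (R = -11*(-1) = 11)
Z(I, O) = -O/5
b(v) = 9*v/5 (b(v) = (-⅕*(-4))*v + v = 4*v/5 + v = 9*v/5)
16075 + (-6807 + 10598)/(b(-5) + 22794) = 16075 + (-6807 + 10598)/((9/5)*(-5) + 22794) = 16075 + 3791/(-9 + 22794) = 16075 + 3791/22785 = 366272666/22785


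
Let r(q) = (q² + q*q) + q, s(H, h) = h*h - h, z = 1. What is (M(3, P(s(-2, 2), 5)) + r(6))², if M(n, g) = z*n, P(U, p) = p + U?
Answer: 6561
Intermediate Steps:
s(H, h) = h² - h
P(U, p) = U + p
M(n, g) = n (M(n, g) = 1*n = n)
r(q) = q + 2*q² (r(q) = (q² + q²) + q = 2*q² + q = q + 2*q²)
(M(3, P(s(-2, 2), 5)) + r(6))² = (3 + 6*(1 + 2*6))² = (3 + 6*(1 + 12))² = (3 + 6*13)² = (3 + 78)² = 81² = 6561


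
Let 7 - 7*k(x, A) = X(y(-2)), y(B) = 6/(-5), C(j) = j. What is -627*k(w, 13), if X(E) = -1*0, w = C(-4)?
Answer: -627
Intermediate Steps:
w = -4
y(B) = -6/5 (y(B) = 6*(-1/5) = -6/5)
X(E) = 0
k(x, A) = 1 (k(x, A) = 1 - 1/7*0 = 1 + 0 = 1)
-627*k(w, 13) = -627*1 = -627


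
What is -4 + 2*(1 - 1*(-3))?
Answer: 4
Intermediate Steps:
-4 + 2*(1 - 1*(-3)) = -4 + 2*(1 + 3) = -4 + 2*4 = -4 + 8 = 4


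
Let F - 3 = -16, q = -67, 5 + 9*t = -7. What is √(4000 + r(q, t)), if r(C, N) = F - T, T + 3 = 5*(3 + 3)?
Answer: 6*√110 ≈ 62.929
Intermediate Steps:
t = -4/3 (t = -5/9 + (⅑)*(-7) = -5/9 - 7/9 = -4/3 ≈ -1.3333)
F = -13 (F = 3 - 16 = -13)
T = 27 (T = -3 + 5*(3 + 3) = -3 + 5*6 = -3 + 30 = 27)
r(C, N) = -40 (r(C, N) = -13 - 1*27 = -13 - 27 = -40)
√(4000 + r(q, t)) = √(4000 - 40) = √3960 = 6*√110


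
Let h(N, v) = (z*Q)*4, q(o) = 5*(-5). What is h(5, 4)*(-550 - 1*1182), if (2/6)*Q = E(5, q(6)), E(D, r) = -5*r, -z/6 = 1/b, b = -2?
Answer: -7794000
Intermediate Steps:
q(o) = -25
z = 3 (z = -6/(-2) = -6*(-½) = 3)
Q = 375 (Q = 3*(-5*(-25)) = 3*125 = 375)
h(N, v) = 4500 (h(N, v) = (3*375)*4 = 1125*4 = 4500)
h(5, 4)*(-550 - 1*1182) = 4500*(-550 - 1*1182) = 4500*(-550 - 1182) = 4500*(-1732) = -7794000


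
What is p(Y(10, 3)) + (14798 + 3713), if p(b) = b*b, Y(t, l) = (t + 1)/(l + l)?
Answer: 666517/36 ≈ 18514.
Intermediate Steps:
Y(t, l) = (1 + t)/(2*l) (Y(t, l) = (1 + t)/((2*l)) = (1 + t)*(1/(2*l)) = (1 + t)/(2*l))
p(b) = b²
p(Y(10, 3)) + (14798 + 3713) = ((½)*(1 + 10)/3)² + (14798 + 3713) = ((½)*(⅓)*11)² + 18511 = (11/6)² + 18511 = 121/36 + 18511 = 666517/36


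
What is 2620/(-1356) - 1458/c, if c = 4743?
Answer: -400103/178653 ≈ -2.2396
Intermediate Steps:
2620/(-1356) - 1458/c = 2620/(-1356) - 1458/4743 = 2620*(-1/1356) - 1458*1/4743 = -655/339 - 162/527 = -400103/178653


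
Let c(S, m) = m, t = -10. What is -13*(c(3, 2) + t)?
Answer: 104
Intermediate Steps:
-13*(c(3, 2) + t) = -13*(2 - 10) = -13*(-8) = 104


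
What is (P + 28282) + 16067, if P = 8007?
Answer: 52356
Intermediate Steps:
(P + 28282) + 16067 = (8007 + 28282) + 16067 = 36289 + 16067 = 52356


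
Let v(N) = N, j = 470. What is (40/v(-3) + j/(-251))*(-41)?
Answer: 469450/753 ≈ 623.44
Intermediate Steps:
(40/v(-3) + j/(-251))*(-41) = (40/(-3) + 470/(-251))*(-41) = (40*(-1/3) + 470*(-1/251))*(-41) = (-40/3 - 470/251)*(-41) = -11450/753*(-41) = 469450/753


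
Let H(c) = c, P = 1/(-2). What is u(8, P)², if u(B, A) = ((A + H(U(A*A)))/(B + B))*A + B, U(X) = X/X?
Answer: 261121/4096 ≈ 63.750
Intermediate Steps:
P = -½ ≈ -0.50000
U(X) = 1
u(B, A) = B + A*(1 + A)/(2*B) (u(B, A) = ((A + 1)/(B + B))*A + B = ((1 + A)/((2*B)))*A + B = ((1 + A)*(1/(2*B)))*A + B = ((1 + A)/(2*B))*A + B = A*(1 + A)/(2*B) + B = B + A*(1 + A)/(2*B))
u(8, P)² = ((½)*(-½ + (-½)² + 2*8²)/8)² = ((½)*(⅛)*(-½ + ¼ + 2*64))² = ((½)*(⅛)*(-½ + ¼ + 128))² = ((½)*(⅛)*(511/4))² = (511/64)² = 261121/4096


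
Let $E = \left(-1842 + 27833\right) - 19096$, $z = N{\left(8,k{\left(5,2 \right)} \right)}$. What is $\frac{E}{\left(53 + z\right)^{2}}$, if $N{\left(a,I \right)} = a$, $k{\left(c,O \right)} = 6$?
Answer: $\frac{6895}{3721} \approx 1.853$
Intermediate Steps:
$z = 8$
$E = 6895$ ($E = 25991 - 19096 = 6895$)
$\frac{E}{\left(53 + z\right)^{2}} = \frac{6895}{\left(53 + 8\right)^{2}} = \frac{6895}{61^{2}} = \frac{6895}{3721}$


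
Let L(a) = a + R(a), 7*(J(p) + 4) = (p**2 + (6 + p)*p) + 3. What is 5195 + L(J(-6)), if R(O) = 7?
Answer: 36425/7 ≈ 5203.6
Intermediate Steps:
J(p) = -25/7 + p**2/7 + p*(6 + p)/7 (J(p) = -4 + ((p**2 + (6 + p)*p) + 3)/7 = -4 + ((p**2 + p*(6 + p)) + 3)/7 = -4 + (3 + p**2 + p*(6 + p))/7 = -4 + (3/7 + p**2/7 + p*(6 + p)/7) = -25/7 + p**2/7 + p*(6 + p)/7)
L(a) = 7 + a (L(a) = a + 7 = 7 + a)
5195 + L(J(-6)) = 5195 + (7 + (-25/7 + (2/7)*(-6)**2 + (6/7)*(-6))) = 5195 + (7 + (-25/7 + (2/7)*36 - 36/7)) = 5195 + (7 + (-25/7 + 72/7 - 36/7)) = 5195 + (7 + 11/7) = 5195 + 60/7 = 36425/7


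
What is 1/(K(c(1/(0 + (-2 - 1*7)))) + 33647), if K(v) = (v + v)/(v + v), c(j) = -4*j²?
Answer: 1/33648 ≈ 2.9719e-5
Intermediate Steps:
K(v) = 1 (K(v) = (2*v)/((2*v)) = (2*v)*(1/(2*v)) = 1)
1/(K(c(1/(0 + (-2 - 1*7)))) + 33647) = 1/(1 + 33647) = 1/33648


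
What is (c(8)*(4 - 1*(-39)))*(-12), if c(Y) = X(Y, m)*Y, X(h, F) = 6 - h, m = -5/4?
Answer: 8256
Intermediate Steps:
m = -5/4 (m = -5*1/4 = -5/4 ≈ -1.2500)
c(Y) = Y*(6 - Y) (c(Y) = (6 - Y)*Y = Y*(6 - Y))
(c(8)*(4 - 1*(-39)))*(-12) = ((8*(6 - 1*8))*(4 - 1*(-39)))*(-12) = ((8*(6 - 8))*(4 + 39))*(-12) = ((8*(-2))*43)*(-12) = -16*43*(-12) = -688*(-12) = 8256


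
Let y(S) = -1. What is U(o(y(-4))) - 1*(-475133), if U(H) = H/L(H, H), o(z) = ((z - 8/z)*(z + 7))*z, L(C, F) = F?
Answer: 475134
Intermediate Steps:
o(z) = z*(7 + z)*(z - 8/z) (o(z) = ((z - 8/z)*(7 + z))*z = ((7 + z)*(z - 8/z))*z = z*(7 + z)*(z - 8/z))
U(H) = 1 (U(H) = H/H = 1)
U(o(y(-4))) - 1*(-475133) = 1 - 1*(-475133) = 1 + 475133 = 475134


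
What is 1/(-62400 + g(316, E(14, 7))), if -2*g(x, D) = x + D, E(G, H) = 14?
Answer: -1/62565 ≈ -1.5983e-5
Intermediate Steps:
g(x, D) = -D/2 - x/2 (g(x, D) = -(x + D)/2 = -(D + x)/2 = -D/2 - x/2)
1/(-62400 + g(316, E(14, 7))) = 1/(-62400 + (-½*14 - ½*316)) = 1/(-62400 + (-7 - 158)) = 1/(-62400 - 165) = 1/(-62565) = -1/62565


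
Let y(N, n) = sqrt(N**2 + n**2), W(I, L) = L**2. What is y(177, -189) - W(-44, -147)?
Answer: -21609 + 15*sqrt(298) ≈ -21350.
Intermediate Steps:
y(177, -189) - W(-44, -147) = sqrt(177**2 + (-189)**2) - 1*(-147)**2 = sqrt(31329 + 35721) - 1*21609 = sqrt(67050) - 21609 = 15*sqrt(298) - 21609 = -21609 + 15*sqrt(298)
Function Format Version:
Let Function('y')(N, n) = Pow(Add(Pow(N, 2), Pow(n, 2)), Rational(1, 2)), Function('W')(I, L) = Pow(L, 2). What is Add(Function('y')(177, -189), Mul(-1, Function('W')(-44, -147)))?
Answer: Add(-21609, Mul(15, Pow(298, Rational(1, 2)))) ≈ -21350.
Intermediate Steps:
Add(Function('y')(177, -189), Mul(-1, Function('W')(-44, -147))) = Add(Pow(Add(Pow(177, 2), Pow(-189, 2)), Rational(1, 2)), Mul(-1, Pow(-147, 2))) = Add(Pow(Add(31329, 35721), Rational(1, 2)), Mul(-1, 21609)) = Add(Pow(67050, Rational(1, 2)), -21609) = Add(Mul(15, Pow(298, Rational(1, 2))), -21609) = Add(-21609, Mul(15, Pow(298, Rational(1, 2))))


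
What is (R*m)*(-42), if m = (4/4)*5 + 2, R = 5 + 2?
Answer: -2058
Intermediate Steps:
R = 7
m = 7 (m = (4*(¼))*5 + 2 = 1*5 + 2 = 5 + 2 = 7)
(R*m)*(-42) = (7*7)*(-42) = 49*(-42) = -2058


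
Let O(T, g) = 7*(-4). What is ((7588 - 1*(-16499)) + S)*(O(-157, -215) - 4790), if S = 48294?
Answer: -348731658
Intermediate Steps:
O(T, g) = -28
((7588 - 1*(-16499)) + S)*(O(-157, -215) - 4790) = ((7588 - 1*(-16499)) + 48294)*(-28 - 4790) = ((7588 + 16499) + 48294)*(-4818) = (24087 + 48294)*(-4818) = 72381*(-4818) = -348731658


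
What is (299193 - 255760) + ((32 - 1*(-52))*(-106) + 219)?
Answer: 34748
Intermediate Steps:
(299193 - 255760) + ((32 - 1*(-52))*(-106) + 219) = 43433 + ((32 + 52)*(-106) + 219) = 43433 + (84*(-106) + 219) = 43433 + (-8904 + 219) = 43433 - 8685 = 34748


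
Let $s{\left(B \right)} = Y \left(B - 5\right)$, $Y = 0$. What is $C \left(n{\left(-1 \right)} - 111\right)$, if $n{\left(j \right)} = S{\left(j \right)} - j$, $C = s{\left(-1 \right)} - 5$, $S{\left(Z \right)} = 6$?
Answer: $520$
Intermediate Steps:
$s{\left(B \right)} = 0$ ($s{\left(B \right)} = 0 \left(B - 5\right) = 0 \left(-5 + B\right) = 0$)
$C = -5$ ($C = 0 - 5 = -5$)
$n{\left(j \right)} = 6 - j$
$C \left(n{\left(-1 \right)} - 111\right) = - 5 \left(\left(6 - -1\right) - 111\right) = - 5 \left(\left(6 + 1\right) - 111\right) = - 5 \left(7 - 111\right) = \left(-5\right) \left(-104\right) = 520$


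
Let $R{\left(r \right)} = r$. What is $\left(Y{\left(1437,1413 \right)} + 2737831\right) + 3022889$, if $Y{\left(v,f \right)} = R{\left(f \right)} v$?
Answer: $7791201$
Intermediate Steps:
$Y{\left(v,f \right)} = f v$
$\left(Y{\left(1437,1413 \right)} + 2737831\right) + 3022889 = \left(1413 \cdot 1437 + 2737831\right) + 3022889 = \left(2030481 + 2737831\right) + 3022889 = 4768312 + 3022889 = 7791201$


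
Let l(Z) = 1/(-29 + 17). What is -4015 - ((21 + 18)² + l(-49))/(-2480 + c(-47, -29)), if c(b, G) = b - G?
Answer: -120335389/29976 ≈ -4014.4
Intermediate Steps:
l(Z) = -1/12 (l(Z) = 1/(-12) = -1/12)
-4015 - ((21 + 18)² + l(-49))/(-2480 + c(-47, -29)) = -4015 - ((21 + 18)² - 1/12)/(-2480 + (-47 - 1*(-29))) = -4015 - (39² - 1/12)/(-2480 + (-47 + 29)) = -4015 - (1521 - 1/12)/(-2480 - 18) = -4015 - 18251/(12*(-2498)) = -4015 - 18251*(-1)/(12*2498) = -4015 - 1*(-18251/29976) = -4015 + 18251/29976 = -120335389/29976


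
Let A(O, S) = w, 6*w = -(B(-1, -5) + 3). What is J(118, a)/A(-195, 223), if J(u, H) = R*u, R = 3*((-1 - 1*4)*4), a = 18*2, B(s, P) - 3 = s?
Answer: 8496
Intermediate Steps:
B(s, P) = 3 + s
a = 36
w = -⅚ (w = (-((3 - 1) + 3))/6 = (-(2 + 3))/6 = (-1*5)/6 = (⅙)*(-5) = -⅚ ≈ -0.83333)
R = -60 (R = 3*((-1 - 4)*4) = 3*(-5*4) = 3*(-20) = -60)
A(O, S) = -⅚
J(u, H) = -60*u
J(118, a)/A(-195, 223) = (-60*118)/(-⅚) = -7080*(-6/5) = 8496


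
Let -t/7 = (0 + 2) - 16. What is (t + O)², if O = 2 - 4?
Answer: 9216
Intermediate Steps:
O = -2
t = 98 (t = -7*((0 + 2) - 16) = -7*(2 - 16) = -7*(-14) = 98)
(t + O)² = (98 - 2)² = 96² = 9216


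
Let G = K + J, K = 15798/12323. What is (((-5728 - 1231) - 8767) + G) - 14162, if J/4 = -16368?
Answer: -1175105482/12323 ≈ -95359.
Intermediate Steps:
J = -65472 (J = 4*(-16368) = -65472)
K = 15798/12323 (K = 15798*(1/12323) = 15798/12323 ≈ 1.2820)
G = -806795658/12323 (G = 15798/12323 - 65472 = -806795658/12323 ≈ -65471.)
(((-5728 - 1231) - 8767) + G) - 14162 = (((-5728 - 1231) - 8767) - 806795658/12323) - 14162 = ((-6959 - 8767) - 806795658/12323) - 14162 = (-15726 - 806795658/12323) - 14162 = -1000587156/12323 - 14162 = -1175105482/12323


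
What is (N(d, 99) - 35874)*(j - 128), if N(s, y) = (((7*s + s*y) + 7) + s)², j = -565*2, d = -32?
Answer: -14643138870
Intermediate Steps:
j = -1130
N(s, y) = (7 + 8*s + s*y)² (N(s, y) = ((7 + 7*s + s*y) + s)² = (7 + 8*s + s*y)²)
(N(d, 99) - 35874)*(j - 128) = ((7 + 8*(-32) - 32*99)² - 35874)*(-1130 - 128) = ((7 - 256 - 3168)² - 35874)*(-1258) = ((-3417)² - 35874)*(-1258) = (11675889 - 35874)*(-1258) = 11640015*(-1258) = -14643138870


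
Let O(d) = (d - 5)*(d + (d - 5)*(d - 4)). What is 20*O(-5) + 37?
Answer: -16963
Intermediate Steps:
O(d) = (-5 + d)*(d + (-5 + d)*(-4 + d))
20*O(-5) + 37 = 20*(-100 + (-5)**3 - 13*(-5)**2 + 60*(-5)) + 37 = 20*(-100 - 125 - 13*25 - 300) + 37 = 20*(-100 - 125 - 325 - 300) + 37 = 20*(-850) + 37 = -17000 + 37 = -16963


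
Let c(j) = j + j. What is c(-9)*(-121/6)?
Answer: 363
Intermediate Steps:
c(j) = 2*j
c(-9)*(-121/6) = (2*(-9))*(-121/6) = -(-2178)/6 = -18*(-121/6) = 363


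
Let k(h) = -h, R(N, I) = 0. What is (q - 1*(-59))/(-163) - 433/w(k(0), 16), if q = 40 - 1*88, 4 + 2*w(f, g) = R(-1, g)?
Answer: 70557/326 ≈ 216.43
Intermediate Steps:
w(f, g) = -2 (w(f, g) = -2 + (½)*0 = -2 + 0 = -2)
q = -48 (q = 40 - 88 = -48)
(q - 1*(-59))/(-163) - 433/w(k(0), 16) = (-48 - 1*(-59))/(-163) - 433/(-2) = (-48 + 59)*(-1/163) - 433*(-½) = 11*(-1/163) + 433/2 = -11/163 + 433/2 = 70557/326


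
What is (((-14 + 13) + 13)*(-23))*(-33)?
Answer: 9108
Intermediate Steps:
(((-14 + 13) + 13)*(-23))*(-33) = ((-1 + 13)*(-23))*(-33) = (12*(-23))*(-33) = -276*(-33) = 9108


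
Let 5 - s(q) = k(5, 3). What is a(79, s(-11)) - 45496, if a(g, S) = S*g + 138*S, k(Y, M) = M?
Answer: -45062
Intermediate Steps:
s(q) = 2 (s(q) = 5 - 1*3 = 5 - 3 = 2)
a(g, S) = 138*S + S*g
a(79, s(-11)) - 45496 = 2*(138 + 79) - 45496 = 2*217 - 45496 = 434 - 45496 = -45062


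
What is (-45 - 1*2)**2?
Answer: 2209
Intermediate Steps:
(-45 - 1*2)**2 = (-45 - 2)**2 = (-47)**2 = 2209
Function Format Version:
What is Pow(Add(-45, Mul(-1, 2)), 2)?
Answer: 2209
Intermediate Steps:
Pow(Add(-45, Mul(-1, 2)), 2) = Pow(Add(-45, -2), 2) = Pow(-47, 2) = 2209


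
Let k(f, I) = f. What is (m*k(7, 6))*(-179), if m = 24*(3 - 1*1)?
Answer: -60144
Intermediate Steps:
m = 48 (m = 24*(3 - 1) = 24*2 = 48)
(m*k(7, 6))*(-179) = (48*7)*(-179) = 336*(-179) = -60144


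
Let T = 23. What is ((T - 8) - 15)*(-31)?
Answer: 0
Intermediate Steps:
((T - 8) - 15)*(-31) = ((23 - 8) - 15)*(-31) = (15 - 15)*(-31) = 0*(-31) = 0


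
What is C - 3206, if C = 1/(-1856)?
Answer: -5950337/1856 ≈ -3206.0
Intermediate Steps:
C = -1/1856 ≈ -0.00053879
C - 3206 = -1/1856 - 3206 = -5950337/1856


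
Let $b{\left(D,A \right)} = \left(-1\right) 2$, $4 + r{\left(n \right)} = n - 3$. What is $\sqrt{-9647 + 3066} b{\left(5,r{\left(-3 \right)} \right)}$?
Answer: $- 2 i \sqrt{6581} \approx - 162.25 i$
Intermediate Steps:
$r{\left(n \right)} = -7 + n$ ($r{\left(n \right)} = -4 + \left(n - 3\right) = -4 + \left(-3 + n\right) = -7 + n$)
$b{\left(D,A \right)} = -2$
$\sqrt{-9647 + 3066} b{\left(5,r{\left(-3 \right)} \right)} = \sqrt{-9647 + 3066} \left(-2\right) = \sqrt{-6581} \left(-2\right) = i \sqrt{6581} \left(-2\right) = - 2 i \sqrt{6581}$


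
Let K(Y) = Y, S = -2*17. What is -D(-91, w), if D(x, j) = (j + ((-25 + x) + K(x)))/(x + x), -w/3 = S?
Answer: -15/26 ≈ -0.57692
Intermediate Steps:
S = -34
w = 102 (w = -3*(-34) = 102)
D(x, j) = (-25 + j + 2*x)/(2*x) (D(x, j) = (j + ((-25 + x) + x))/(x + x) = (j + (-25 + 2*x))/((2*x)) = (-25 + j + 2*x)*(1/(2*x)) = (-25 + j + 2*x)/(2*x))
-D(-91, w) = -(-25 + 102 + 2*(-91))/(2*(-91)) = -(-1)*(-25 + 102 - 182)/(2*91) = -(-1)*(-105)/(2*91) = -1*15/26 = -15/26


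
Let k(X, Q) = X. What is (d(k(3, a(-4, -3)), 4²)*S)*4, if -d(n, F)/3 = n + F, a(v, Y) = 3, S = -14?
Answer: 3192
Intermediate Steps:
d(n, F) = -3*F - 3*n (d(n, F) = -3*(n + F) = -3*(F + n) = -3*F - 3*n)
(d(k(3, a(-4, -3)), 4²)*S)*4 = ((-3*4² - 3*3)*(-14))*4 = ((-3*16 - 9)*(-14))*4 = ((-48 - 9)*(-14))*4 = -57*(-14)*4 = 798*4 = 3192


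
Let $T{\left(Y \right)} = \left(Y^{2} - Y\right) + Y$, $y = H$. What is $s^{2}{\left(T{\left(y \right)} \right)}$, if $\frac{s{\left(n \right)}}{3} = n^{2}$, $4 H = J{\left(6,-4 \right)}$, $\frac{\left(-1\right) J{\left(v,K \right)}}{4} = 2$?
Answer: $2304$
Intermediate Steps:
$J{\left(v,K \right)} = -8$ ($J{\left(v,K \right)} = \left(-4\right) 2 = -8$)
$H = -2$ ($H = \frac{1}{4} \left(-8\right) = -2$)
$y = -2$
$T{\left(Y \right)} = Y^{2}$
$s{\left(n \right)} = 3 n^{2}$
$s^{2}{\left(T{\left(y \right)} \right)} = \left(3 \left(\left(-2\right)^{2}\right)^{2}\right)^{2} = \left(3 \cdot 4^{2}\right)^{2} = \left(3 \cdot 16\right)^{2} = 48^{2} = 2304$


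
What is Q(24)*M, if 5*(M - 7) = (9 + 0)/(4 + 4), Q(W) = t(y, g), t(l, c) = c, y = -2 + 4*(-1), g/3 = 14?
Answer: 6069/20 ≈ 303.45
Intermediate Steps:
g = 42 (g = 3*14 = 42)
y = -6 (y = -2 - 4 = -6)
Q(W) = 42
M = 289/40 (M = 7 + ((9 + 0)/(4 + 4))/5 = 7 + (9/8)/5 = 7 + (9*(1/8))/5 = 7 + (1/5)*(9/8) = 7 + 9/40 = 289/40 ≈ 7.2250)
Q(24)*M = 42*(289/40) = 6069/20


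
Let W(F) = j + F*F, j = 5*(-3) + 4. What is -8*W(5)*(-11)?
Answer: 1232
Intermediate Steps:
j = -11 (j = -15 + 4 = -11)
W(F) = -11 + F² (W(F) = -11 + F*F = -11 + F²)
-8*W(5)*(-11) = -8*(-11 + 5²)*(-11) = -8*(-11 + 25)*(-11) = -8*14*(-11) = -112*(-11) = 1232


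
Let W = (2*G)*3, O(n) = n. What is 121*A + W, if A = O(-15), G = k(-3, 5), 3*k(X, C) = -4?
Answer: -1823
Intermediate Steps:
k(X, C) = -4/3 (k(X, C) = (⅓)*(-4) = -4/3)
G = -4/3 ≈ -1.3333
A = -15
W = -8 (W = (2*(-4/3))*3 = -8/3*3 = -8)
121*A + W = 121*(-15) - 8 = -1815 - 8 = -1823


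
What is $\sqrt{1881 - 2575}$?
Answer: $i \sqrt{694} \approx 26.344 i$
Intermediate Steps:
$\sqrt{1881 - 2575} = \sqrt{-694} = i \sqrt{694}$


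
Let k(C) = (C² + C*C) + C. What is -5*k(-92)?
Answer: -84180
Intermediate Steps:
k(C) = C + 2*C² (k(C) = (C² + C²) + C = 2*C² + C = C + 2*C²)
-5*k(-92) = -(-460)*(1 + 2*(-92)) = -(-460)*(1 - 184) = -(-460)*(-183) = -5*16836 = -84180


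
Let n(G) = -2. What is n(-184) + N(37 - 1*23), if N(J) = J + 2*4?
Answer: 20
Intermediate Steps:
N(J) = 8 + J (N(J) = J + 8 = 8 + J)
n(-184) + N(37 - 1*23) = -2 + (8 + (37 - 1*23)) = -2 + (8 + (37 - 23)) = -2 + (8 + 14) = -2 + 22 = 20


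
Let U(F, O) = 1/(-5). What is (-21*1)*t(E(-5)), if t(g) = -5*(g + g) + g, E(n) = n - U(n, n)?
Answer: -4536/5 ≈ -907.20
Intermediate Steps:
U(F, O) = -⅕
E(n) = ⅕ + n (E(n) = n - 1*(-⅕) = n + ⅕ = ⅕ + n)
t(g) = -9*g (t(g) = -10*g + g = -9*g)
(-21*1)*t(E(-5)) = (-21*1)*(-9*(⅕ - 5)) = -(-189)*(-24)/5 = -21*216/5 = -4536/5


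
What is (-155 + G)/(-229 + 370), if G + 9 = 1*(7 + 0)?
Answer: -157/141 ≈ -1.1135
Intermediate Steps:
G = -2 (G = -9 + 1*(7 + 0) = -9 + 1*7 = -9 + 7 = -2)
(-155 + G)/(-229 + 370) = (-155 - 2)/(-229 + 370) = -157/141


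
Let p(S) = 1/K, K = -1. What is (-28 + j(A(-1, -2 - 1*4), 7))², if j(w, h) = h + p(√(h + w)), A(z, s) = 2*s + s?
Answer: 484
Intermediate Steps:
A(z, s) = 3*s
p(S) = -1 (p(S) = 1/(-1) = 1*(-1) = -1)
j(w, h) = -1 + h (j(w, h) = h - 1 = -1 + h)
(-28 + j(A(-1, -2 - 1*4), 7))² = (-28 + (-1 + 7))² = (-28 + 6)² = (-22)² = 484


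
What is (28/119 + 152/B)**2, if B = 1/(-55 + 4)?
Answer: 17365968400/289 ≈ 6.0090e+7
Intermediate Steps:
B = -1/51 (B = 1/(-51) = -1/51 ≈ -0.019608)
(28/119 + 152/B)**2 = (28/119 + 152/(-1/51))**2 = (28*(1/119) + 152*(-51))**2 = (4/17 - 7752)**2 = (-131780/17)**2 = 17365968400/289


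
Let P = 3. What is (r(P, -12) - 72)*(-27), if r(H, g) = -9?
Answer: 2187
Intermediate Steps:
(r(P, -12) - 72)*(-27) = (-9 - 72)*(-27) = -81*(-27) = 2187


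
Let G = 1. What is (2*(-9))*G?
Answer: -18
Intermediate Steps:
(2*(-9))*G = (2*(-9))*1 = -18*1 = -18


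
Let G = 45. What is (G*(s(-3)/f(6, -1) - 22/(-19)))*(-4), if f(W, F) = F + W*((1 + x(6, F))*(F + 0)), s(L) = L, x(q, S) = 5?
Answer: -156780/703 ≈ -223.02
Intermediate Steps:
f(W, F) = F + 6*F*W (f(W, F) = F + W*((1 + 5)*(F + 0)) = F + W*(6*F) = F + 6*F*W)
(G*(s(-3)/f(6, -1) - 22/(-19)))*(-4) = (45*(-3*(-1/(1 + 6*6)) - 22/(-19)))*(-4) = (45*(-3*(-1/(1 + 36)) - 22*(-1/19)))*(-4) = (45*(-3/((-1*37)) + 22/19))*(-4) = (45*(-3/(-37) + 22/19))*(-4) = (45*(-3*(-1/37) + 22/19))*(-4) = (45*(3/37 + 22/19))*(-4) = (45*(871/703))*(-4) = (39195/703)*(-4) = -156780/703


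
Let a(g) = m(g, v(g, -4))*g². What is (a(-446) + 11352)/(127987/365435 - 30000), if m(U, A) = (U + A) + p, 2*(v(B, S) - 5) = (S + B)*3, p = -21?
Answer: 82645369020900/10962922013 ≈ 7538.6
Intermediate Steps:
v(B, S) = 5 + 3*B/2 + 3*S/2 (v(B, S) = 5 + ((S + B)*3)/2 = 5 + ((B + S)*3)/2 = 5 + (3*B + 3*S)/2 = 5 + (3*B/2 + 3*S/2) = 5 + 3*B/2 + 3*S/2)
m(U, A) = -21 + A + U (m(U, A) = (U + A) - 21 = (A + U) - 21 = -21 + A + U)
a(g) = g²*(-22 + 5*g/2) (a(g) = (-21 + (5 + 3*g/2 + (3/2)*(-4)) + g)*g² = (-21 + (5 + 3*g/2 - 6) + g)*g² = (-21 + (-1 + 3*g/2) + g)*g² = (-22 + 5*g/2)*g² = g²*(-22 + 5*g/2))
(a(-446) + 11352)/(127987/365435 - 30000) = ((½)*(-446)²*(-44 + 5*(-446)) + 11352)/(127987/365435 - 30000) = ((½)*198916*(-44 - 2230) + 11352)/(127987*(1/365435) - 30000) = ((½)*198916*(-2274) + 11352)/(127987/365435 - 30000) = (-226167492 + 11352)/(-10962922013/365435) = -226156140*(-365435/10962922013) = 82645369020900/10962922013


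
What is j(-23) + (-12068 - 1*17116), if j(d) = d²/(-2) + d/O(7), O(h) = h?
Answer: -412325/14 ≈ -29452.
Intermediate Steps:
j(d) = -d²/2 + d/7 (j(d) = d²/(-2) + d/7 = d²*(-½) + d*(⅐) = -d²/2 + d/7)
j(-23) + (-12068 - 1*17116) = (1/14)*(-23)*(2 - 7*(-23)) + (-12068 - 1*17116) = (1/14)*(-23)*(2 + 161) + (-12068 - 17116) = (1/14)*(-23)*163 - 29184 = -3749/14 - 29184 = -412325/14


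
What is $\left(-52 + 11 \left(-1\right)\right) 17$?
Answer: $-1071$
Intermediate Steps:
$\left(-52 + 11 \left(-1\right)\right) 17 = \left(-52 - 11\right) 17 = \left(-63\right) 17 = -1071$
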